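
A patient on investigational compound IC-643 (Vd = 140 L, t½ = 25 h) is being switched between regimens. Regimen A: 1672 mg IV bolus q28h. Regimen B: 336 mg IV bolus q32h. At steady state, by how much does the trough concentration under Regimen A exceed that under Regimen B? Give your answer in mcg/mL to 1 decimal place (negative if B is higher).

8.5 mcg/mL

Regimen A: f = (1/2)^(28/25) ≈ 0.4601; Cmin,ss = (1672/140)·f/(1−f) ≈ 10.178 mcg/mL.
Regimen B: f = (1/2)^(32/25) ≈ 0.4118; Cmin,ss = (336/140)·f/(1−f) ≈ 1.680 mcg/mL.
Difference ≈ 10.178 − 1.680 ≈ 8.498 mcg/mL.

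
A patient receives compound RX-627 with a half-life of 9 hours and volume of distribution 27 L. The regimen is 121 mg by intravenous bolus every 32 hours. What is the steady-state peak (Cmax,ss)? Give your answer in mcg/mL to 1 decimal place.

4.9 mcg/mL

τ/t½ = 32/9 ≈ 3.5556, so fraction remaining f = (1/2)^(32/9) ≈ 0.0850.
At steady state, accumulation factor R = 1/(1 − e^(−kτ)) ≈ 1.0929.
Each bolus raises the concentration by D/Vd = 121/27 ≈ 4.481 mcg/mL.
Cmax,ss = C₀/(1 − f) ≈ 4.481/0.9150 ≈ 4.897 mcg/mL.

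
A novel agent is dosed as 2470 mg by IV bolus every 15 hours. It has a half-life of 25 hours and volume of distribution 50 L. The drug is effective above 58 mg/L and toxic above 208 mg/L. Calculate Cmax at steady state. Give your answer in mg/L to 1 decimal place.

τ/t½ = 15/25 ≈ 0.6, so fraction remaining f = (1/2)^(15/25) ≈ 0.6598.
Accumulation ratio R = 1/(1 − f) ≈ 1/0.3402 ≈ 2.9394.
Each bolus raises the concentration by D/Vd = 2470/50 ≈ 49.400 mg/L.
Cmax,ss = C₀/(1 − f) ≈ 49.400/0.3402 ≈ 145.209 mg/L.
Peak 145.2 mg/L vs MTC 208 mg/L: below toxic threshold.

145.2 mg/L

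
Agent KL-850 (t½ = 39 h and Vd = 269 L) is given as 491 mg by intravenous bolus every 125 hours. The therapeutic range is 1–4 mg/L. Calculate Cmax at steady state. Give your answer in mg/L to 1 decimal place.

2.0 mg/L

τ/t½ = 125/39 ≈ 3.2051, so fraction remaining f = (1/2)^(125/39) ≈ 0.1084.
At steady state, accumulation factor R = 1/(1 − e^(−kτ)) ≈ 1.1216.
Each bolus raises the concentration by D/Vd = 491/269 ≈ 1.825 mg/L.
Cmax,ss = C₀/(1 − f) ≈ 1.825/0.8916 ≈ 2.047 mg/L.
Peak 2.0 mg/L vs MTC 4 mg/L: below toxic threshold.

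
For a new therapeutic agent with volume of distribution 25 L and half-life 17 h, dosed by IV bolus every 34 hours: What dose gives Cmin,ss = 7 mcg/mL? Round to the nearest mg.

525 mg

τ/t½ = 34/17 ≈ 2, so f = (1/2)^(34/17) ≈ 0.250000.
Cmin,ss = (D/Vd)·f/(1−f), so D = Cmin,ss·Vd·(1−f)/f.
D = 7 × 25 × (1−f)/f ≈ 7 × 25 × 3.00000 ≈ 525.00 mg.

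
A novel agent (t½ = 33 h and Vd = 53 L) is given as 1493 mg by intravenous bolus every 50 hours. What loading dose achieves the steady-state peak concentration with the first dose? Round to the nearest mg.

f = (1/2)^(50/33) ≈ 0.349860; accumulation ratio R = 1/(1−f) ≈ 1.53813.
Loading dose to hit Cmax,ss on first dose: D_load = D_maint·R ≈ 1493 × 1.53813 ≈ 2296.43 mg.

2296 mg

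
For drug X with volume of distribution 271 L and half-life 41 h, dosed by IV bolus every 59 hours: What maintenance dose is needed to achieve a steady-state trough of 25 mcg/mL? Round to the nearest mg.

11595 mg

τ/t½ = 59/41 ≈ 1.439, so f = (1/2)^(59/41) ≈ 0.368817.
Cmin,ss = (D/Vd)·f/(1−f), so D = Cmin,ss·Vd·(1−f)/f.
D = 25 × 271 × (1−f)/f ≈ 25 × 271 × 1.71137 ≈ 11594.53 mg.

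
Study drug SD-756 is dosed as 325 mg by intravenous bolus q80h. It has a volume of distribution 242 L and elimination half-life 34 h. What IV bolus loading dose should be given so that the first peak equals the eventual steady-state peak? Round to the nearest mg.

f = (1/2)^(80/34) ≈ 0.195747; accumulation ratio R = 1/(1−f) ≈ 1.24339.
Loading dose to hit Cmax,ss on first dose: D_load = D_maint·R ≈ 325 × 1.24339 ≈ 404.10 mg.

404 mg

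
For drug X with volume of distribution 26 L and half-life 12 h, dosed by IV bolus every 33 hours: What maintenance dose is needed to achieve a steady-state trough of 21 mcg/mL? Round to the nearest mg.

3127 mg

τ/t½ = 33/12 ≈ 2.75, so f = (1/2)^(33/12) ≈ 0.148651.
Cmin,ss = (D/Vd)·f/(1−f), so D = Cmin,ss·Vd·(1−f)/f.
D = 21 × 26 × (1−f)/f ≈ 21 × 26 × 5.72717 ≈ 3127.03 mg.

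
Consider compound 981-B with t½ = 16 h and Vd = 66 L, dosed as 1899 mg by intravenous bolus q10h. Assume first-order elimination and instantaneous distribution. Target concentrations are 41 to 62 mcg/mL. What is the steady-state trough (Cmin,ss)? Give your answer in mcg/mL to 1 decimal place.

Over one 10-h interval, 10/16 ≈ 0.625 half-lives elapse, leaving f ≈ 0.6484 of each dose.
Single-dose peak C₀ = D/Vd = 1899/66 ≈ 28.773 mcg/mL.
Steady-state trough Cmin,ss = C₀·f/(1−f) ≈ 28.773 × 0.6484/0.3516 ≈ 53.061 mcg/mL.
Trough 53.1 mcg/mL vs MEC 41 mcg/mL: adequate.

53.1 mcg/mL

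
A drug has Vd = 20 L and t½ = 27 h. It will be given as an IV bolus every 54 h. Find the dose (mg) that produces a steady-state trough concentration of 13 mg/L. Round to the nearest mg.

τ/t½ = 54/27 ≈ 2, so f = (1/2)^(54/27) ≈ 0.250000.
Cmin,ss = (D/Vd)·f/(1−f), so D = Cmin,ss·Vd·(1−f)/f.
D = 13 × 20 × (1−f)/f ≈ 13 × 20 × 3.00000 ≈ 780.00 mg.

780 mg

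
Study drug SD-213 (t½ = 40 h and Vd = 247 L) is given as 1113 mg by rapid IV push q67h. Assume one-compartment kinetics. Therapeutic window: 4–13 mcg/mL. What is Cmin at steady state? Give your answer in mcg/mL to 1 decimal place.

2.1 mcg/mL

τ/t½ = 67/40 ≈ 1.675, so fraction remaining f = (1/2)^(67/40) ≈ 0.3132.
Single-dose peak C₀ = D/Vd = 1113/247 ≈ 4.506 mcg/mL.
Steady-state trough Cmin,ss = C₀·f/(1−f) ≈ 4.506 × 0.3132/0.6868 ≈ 2.055 mcg/mL.
Trough 2.1 mcg/mL vs MEC 4 mcg/mL: subtherapeutic.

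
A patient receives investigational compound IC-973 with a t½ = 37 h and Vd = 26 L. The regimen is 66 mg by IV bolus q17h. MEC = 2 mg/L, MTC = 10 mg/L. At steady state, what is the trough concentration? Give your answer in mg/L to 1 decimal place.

τ/t½ = 17/37 ≈ 0.45946, so fraction remaining f = (1/2)^(17/37) ≈ 0.7273.
Accumulation ratio R = 1/(1 − f) ≈ 1/0.2727 ≈ 3.6670.
Each bolus raises the concentration by D/Vd = 66/26 ≈ 2.538 mg/L.
Steady-state peak Cmax,ss = C₀·R ≈ 2.538 × 3.6670 ≈ 9.307 mg/L.
Steady-state trough Cmin,ss = Cmax,ss·f ≈ 9.307 × 0.7273 ≈ 6.769 mg/L.
Trough 6.8 mg/L vs MEC 2 mg/L: adequate.

6.8 mg/L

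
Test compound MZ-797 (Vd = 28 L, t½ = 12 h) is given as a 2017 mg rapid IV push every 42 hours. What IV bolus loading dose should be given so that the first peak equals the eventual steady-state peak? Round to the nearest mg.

2213 mg

f = (1/2)^(42/12) ≈ 0.088388; accumulation ratio R = 1/(1−f) ≈ 1.09696.
Loading dose to hit Cmax,ss on first dose: D_load = D_maint·R ≈ 2017 × 1.09696 ≈ 2212.57 mg.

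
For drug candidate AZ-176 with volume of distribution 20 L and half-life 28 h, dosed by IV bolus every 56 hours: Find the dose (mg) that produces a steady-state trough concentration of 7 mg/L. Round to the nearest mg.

420 mg

τ/t½ = 56/28 ≈ 2, so f = (1/2)^(56/28) ≈ 0.250000.
Cmin,ss = (D/Vd)·f/(1−f), so D = Cmin,ss·Vd·(1−f)/f.
D = 7 × 20 × (1−f)/f ≈ 7 × 20 × 3.00000 ≈ 420.00 mg.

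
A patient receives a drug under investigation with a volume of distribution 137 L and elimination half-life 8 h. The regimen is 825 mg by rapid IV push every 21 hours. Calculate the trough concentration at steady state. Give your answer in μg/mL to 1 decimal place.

τ/t½ = 21/8 ≈ 2.625, so fraction remaining f = (1/2)^(21/8) ≈ 0.1621.
At steady state, accumulation factor R = 1/(1 − e^(−kτ)) ≈ 1.1935.
Each bolus raises the concentration by D/Vd = 825/137 ≈ 6.022 μg/mL.
Cmax,ss = C₀/(1 − f) ≈ 6.022/0.8379 ≈ 7.187 μg/mL.
One interval later, Cmin,ss = Cmax,ss·e^(−kτ) ≈ 7.187 × 0.1621 ≈ 1.165 μg/mL.

1.2 μg/mL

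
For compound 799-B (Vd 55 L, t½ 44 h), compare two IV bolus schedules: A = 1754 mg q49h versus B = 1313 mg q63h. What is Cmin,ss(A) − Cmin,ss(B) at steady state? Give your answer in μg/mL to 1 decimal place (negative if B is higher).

13.3 μg/mL

Regimen A: f = (1/2)^(49/44) ≈ 0.4621; Cmin,ss = (1754/55)·f/(1−f) ≈ 27.397 μg/mL.
Regimen B: f = (1/2)^(63/44) ≈ 0.3707; Cmin,ss = (1313/55)·f/(1−f) ≈ 14.063 μg/mL.
Difference ≈ 27.397 − 14.063 ≈ 13.334 μg/mL.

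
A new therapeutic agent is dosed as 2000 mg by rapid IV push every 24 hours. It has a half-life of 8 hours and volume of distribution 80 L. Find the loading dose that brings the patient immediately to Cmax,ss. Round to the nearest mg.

f = (1/2)^(24/8) ≈ 0.125000; accumulation ratio R = 1/(1−f) ≈ 1.14286.
Loading dose to hit Cmax,ss on first dose: D_load = D_maint·R ≈ 2000 × 1.14286 ≈ 2285.72 mg.

2286 mg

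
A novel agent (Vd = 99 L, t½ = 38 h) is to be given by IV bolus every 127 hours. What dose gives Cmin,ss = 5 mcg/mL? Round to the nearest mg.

τ/t½ = 127/38 ≈ 3.3421, so f = (1/2)^(127/38) ≈ 0.098611.
Cmin,ss = (D/Vd)·f/(1−f), so D = Cmin,ss·Vd·(1−f)/f.
D = 5 × 99 × (1−f)/f ≈ 5 × 99 × 9.14086 ≈ 4524.73 mg.

4525 mg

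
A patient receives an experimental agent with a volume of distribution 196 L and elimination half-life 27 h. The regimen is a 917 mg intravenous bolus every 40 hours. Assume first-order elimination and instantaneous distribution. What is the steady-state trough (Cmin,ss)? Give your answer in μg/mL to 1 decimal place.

Over one 40-h interval, 40/27 ≈ 1.4815 half-lives elapse, leaving f ≈ 0.3581 of each dose.
Accumulation ratio R = 1/(1 − f) ≈ 1/0.6419 ≈ 1.5579.
Single-dose peak C₀ = D/Vd = 917/196 ≈ 4.679 μg/mL.
Cmax,ss = C₀/(1 − f) ≈ 4.679/0.6419 ≈ 7.289 μg/mL.
Steady-state trough Cmin,ss = Cmax,ss·f ≈ 7.289 × 0.3581 ≈ 2.610 μg/mL.

2.6 μg/mL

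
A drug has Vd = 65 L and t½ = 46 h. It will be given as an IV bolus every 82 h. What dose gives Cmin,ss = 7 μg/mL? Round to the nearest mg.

τ/t½ = 82/46 ≈ 1.7826, so f = (1/2)^(82/46) ≈ 0.290657.
Cmin,ss = (D/Vd)·f/(1−f), so D = Cmin,ss·Vd·(1−f)/f.
D = 7 × 65 × (1−f)/f ≈ 7 × 65 × 2.44048 ≈ 1110.42 mg.

1110 mg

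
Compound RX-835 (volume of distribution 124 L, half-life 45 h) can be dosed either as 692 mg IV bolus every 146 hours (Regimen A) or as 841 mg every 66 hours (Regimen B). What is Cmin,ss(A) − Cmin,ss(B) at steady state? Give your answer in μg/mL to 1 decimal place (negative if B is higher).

-3.2 μg/mL

Regimen A: f = (1/2)^(146/45) ≈ 0.1055; Cmin,ss = (692/124)·f/(1−f) ≈ 0.658 μg/mL.
Regimen B: f = (1/2)^(66/45) ≈ 0.3618; Cmin,ss = (841/124)·f/(1−f) ≈ 3.845 μg/mL.
Difference ≈ 0.658 − 3.845 ≈ -3.187 μg/mL.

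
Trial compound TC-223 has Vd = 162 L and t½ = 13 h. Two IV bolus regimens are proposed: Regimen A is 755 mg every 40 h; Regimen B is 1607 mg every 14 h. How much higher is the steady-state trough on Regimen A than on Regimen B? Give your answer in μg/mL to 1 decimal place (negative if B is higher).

-8.3 μg/mL

Regimen A: f = (1/2)^(40/13) ≈ 0.1185; Cmin,ss = (755/162)·f/(1−f) ≈ 0.627 μg/mL.
Regimen B: f = (1/2)^(14/13) ≈ 0.4740; Cmin,ss = (1607/162)·f/(1−f) ≈ 8.939 μg/mL.
Difference ≈ 0.627 − 8.939 ≈ -8.312 μg/mL.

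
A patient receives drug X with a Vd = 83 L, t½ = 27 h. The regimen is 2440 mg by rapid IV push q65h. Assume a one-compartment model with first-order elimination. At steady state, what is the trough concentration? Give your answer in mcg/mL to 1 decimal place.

6.8 mcg/mL

τ/t½ = 65/27 ≈ 2.4074, so fraction remaining f = (1/2)^(65/27) ≈ 0.1885.
Accumulation ratio R = 1/(1 − f) ≈ 1/0.8115 ≈ 1.2323.
Each bolus raises the concentration by D/Vd = 2440/83 ≈ 29.398 mcg/mL.
Cmax,ss = C₀/(1 − f) ≈ 29.398/0.8115 ≈ 36.227 mcg/mL.
One interval later, Cmin,ss = Cmax,ss·e^(−kτ) ≈ 36.227 × 0.1885 ≈ 6.829 mcg/mL.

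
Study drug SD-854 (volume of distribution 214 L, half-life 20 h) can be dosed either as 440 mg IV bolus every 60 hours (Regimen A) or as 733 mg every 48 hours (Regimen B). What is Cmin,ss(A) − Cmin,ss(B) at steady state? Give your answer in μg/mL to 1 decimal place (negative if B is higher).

Regimen A: f = (1/2)^(60/20) ≈ 0.1250; Cmin,ss = (440/214)·f/(1−f) ≈ 0.294 μg/mL.
Regimen B: f = (1/2)^(48/20) ≈ 0.1895; Cmin,ss = (733/214)·f/(1−f) ≈ 0.801 μg/mL.
Difference ≈ 0.294 − 0.801 ≈ -0.507 μg/mL.

-0.5 μg/mL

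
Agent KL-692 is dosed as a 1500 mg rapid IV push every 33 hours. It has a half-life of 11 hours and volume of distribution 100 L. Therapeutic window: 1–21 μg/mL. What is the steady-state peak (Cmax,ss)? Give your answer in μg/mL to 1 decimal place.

The dosing interval is 3 half-lives, so f = 2^(−3) = 0.125.
At steady state, R = 1/(1 − 0.125) = 8/7.
Single-dose peak C₀ = D/Vd = 1500/100 = 15 μg/mL.
Steady-state peak Cmax,ss = C₀·R = 15 × 8/7 ≈ 17.143 μg/mL.
Peak 17.1 μg/mL vs MTC 21 μg/mL: below toxic threshold.

17.1 μg/mL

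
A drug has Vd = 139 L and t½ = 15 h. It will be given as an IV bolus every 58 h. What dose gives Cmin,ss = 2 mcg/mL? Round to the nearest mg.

τ/t½ = 58/15 ≈ 3.8667, so f = (1/2)^(58/15) ≈ 0.068552.
Cmin,ss = (D/Vd)·f/(1−f), so D = Cmin,ss·Vd·(1−f)/f.
D = 2 × 139 × (1−f)/f ≈ 2 × 139 × 13.58747 ≈ 3777.32 mg.

3777 mg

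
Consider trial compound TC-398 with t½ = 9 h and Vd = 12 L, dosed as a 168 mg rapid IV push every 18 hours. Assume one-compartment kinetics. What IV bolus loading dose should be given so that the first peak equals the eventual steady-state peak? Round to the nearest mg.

224 mg

f = (1/2)^(18/9) ≈ 0.250000; accumulation ratio R = 1/(1−f) ≈ 1.33333.
Loading dose to hit Cmax,ss on first dose: D_load = D_maint·R ≈ 168 × 1.33333 ≈ 224.00 mg.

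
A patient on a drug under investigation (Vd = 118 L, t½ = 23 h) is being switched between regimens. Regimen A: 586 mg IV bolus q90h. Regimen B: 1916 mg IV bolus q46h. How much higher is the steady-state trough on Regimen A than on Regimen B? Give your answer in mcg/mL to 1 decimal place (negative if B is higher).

-5.1 mcg/mL

Regimen A: f = (1/2)^(90/23) ≈ 0.0664; Cmin,ss = (586/118)·f/(1−f) ≈ 0.353 mcg/mL.
Regimen B: f = (1/2)^(46/23) ≈ 0.2500; Cmin,ss = (1916/118)·f/(1−f) ≈ 5.412 mcg/mL.
Difference ≈ 0.353 − 5.412 ≈ -5.059 mcg/mL.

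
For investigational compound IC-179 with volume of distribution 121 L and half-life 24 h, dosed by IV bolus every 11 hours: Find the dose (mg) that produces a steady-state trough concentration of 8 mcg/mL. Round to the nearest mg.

τ/t½ = 11/24 ≈ 0.45833, so f = (1/2)^(11/24) ≈ 0.727827.
Cmin,ss = (D/Vd)·f/(1−f), so D = Cmin,ss·Vd·(1−f)/f.
D = 8 × 121 × (1−f)/f ≈ 8 × 121 × 0.37395 ≈ 361.98 mg.

362 mg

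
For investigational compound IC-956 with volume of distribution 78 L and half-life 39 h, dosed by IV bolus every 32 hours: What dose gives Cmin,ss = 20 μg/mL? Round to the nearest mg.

1195 mg

τ/t½ = 32/39 ≈ 0.82051, so f = (1/2)^(32/39) ≈ 0.566241.
Cmin,ss = (D/Vd)·f/(1−f), so D = Cmin,ss·Vd·(1−f)/f.
D = 20 × 78 × (1−f)/f ≈ 20 × 78 × 0.76603 ≈ 1195.01 mg.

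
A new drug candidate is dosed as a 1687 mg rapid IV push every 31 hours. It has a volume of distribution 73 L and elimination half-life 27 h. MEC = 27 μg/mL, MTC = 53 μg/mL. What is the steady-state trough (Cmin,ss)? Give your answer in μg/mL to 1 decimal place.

19.0 μg/mL

k = ln2/t½ = ln2/27 ≈ 0.025672 h⁻¹; fraction remaining f = e^(−kτ) = e^(−0.025672×31) ≈ 0.4512.
Single-dose peak C₀ = D/Vd = 1687/73 ≈ 23.110 μg/mL.
Steady-state trough Cmin,ss = C₀·f/(1−f) ≈ 23.110 × 0.4512/0.5488 ≈ 19.000 μg/mL.
Trough 19.0 μg/mL vs MEC 27 μg/mL: subtherapeutic.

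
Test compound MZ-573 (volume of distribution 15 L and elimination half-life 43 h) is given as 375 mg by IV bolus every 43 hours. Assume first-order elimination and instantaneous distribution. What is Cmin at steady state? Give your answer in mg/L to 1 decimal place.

τ = 43 h = 1 half-life, so f = (1/2)^1 = 0.5.
Accumulation ratio R = 1/(1 − f) = 1/0.5 = 2/1.
Single-dose peak C₀ = D/Vd = 375/15 = 25 mg/L.
Steady-state peak Cmax,ss = C₀·R = 25 × 2/1 ≈ 50.000 mg/L.
Steady-state trough Cmin,ss = Cmax,ss·f ≈ 50.000 × 0.5 ≈ 25.000 mg/L.

25.0 mg/L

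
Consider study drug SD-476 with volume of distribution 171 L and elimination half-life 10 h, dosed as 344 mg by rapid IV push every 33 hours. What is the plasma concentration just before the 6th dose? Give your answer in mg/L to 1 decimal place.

f = (1/2)^(τ/t½) = (1/2)^(33/10) ≈ 0.1015.
C₀ = D/Vd = 344/171 ≈ 2.012 mg/L.
Before the 6th dose, 5 doses have been given. Superposition: Cmin = C₀·(f + f² + … + f^5).
≈ 2.012 × (0.1015 + 0.0103 + 0.0010 + 0.0001 + 0.0000) ≈ 2.012 × 0.1129 ≈ 0.227 mg/L.

0.2 mg/L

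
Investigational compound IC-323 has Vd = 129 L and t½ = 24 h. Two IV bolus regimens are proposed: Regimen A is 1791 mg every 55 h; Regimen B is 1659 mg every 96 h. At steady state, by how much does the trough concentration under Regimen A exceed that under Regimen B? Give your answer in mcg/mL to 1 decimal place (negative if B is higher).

2.7 mcg/mL

Regimen A: f = (1/2)^(55/24) ≈ 0.2042; Cmin,ss = (1791/129)·f/(1−f) ≈ 3.563 mcg/mL.
Regimen B: f = (1/2)^(96/24) ≈ 0.0625; Cmin,ss = (1659/129)·f/(1−f) ≈ 0.857 mcg/mL.
Difference ≈ 3.563 − 0.857 ≈ 2.706 mcg/mL.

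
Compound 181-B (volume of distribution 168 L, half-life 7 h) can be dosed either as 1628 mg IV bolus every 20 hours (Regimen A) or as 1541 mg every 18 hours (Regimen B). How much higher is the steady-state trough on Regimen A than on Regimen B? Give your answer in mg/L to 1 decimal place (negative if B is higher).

Regimen A: f = (1/2)^(20/7) ≈ 0.1380; Cmin,ss = (1628/168)·f/(1−f) ≈ 1.551 mg/L.
Regimen B: f = (1/2)^(18/7) ≈ 0.1682; Cmin,ss = (1541/168)·f/(1−f) ≈ 1.855 mg/L.
Difference ≈ 1.551 − 1.855 ≈ -0.304 mg/L.

-0.3 mg/L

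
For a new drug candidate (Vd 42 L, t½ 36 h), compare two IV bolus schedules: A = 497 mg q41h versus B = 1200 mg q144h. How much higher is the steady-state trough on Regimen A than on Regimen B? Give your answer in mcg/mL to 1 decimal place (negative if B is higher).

7.9 mcg/mL

Regimen A: f = (1/2)^(41/36) ≈ 0.4541; Cmin,ss = (497/42)·f/(1−f) ≈ 9.843 mcg/mL.
Regimen B: f = (1/2)^(144/36) ≈ 0.0625; Cmin,ss = (1200/42)·f/(1−f) ≈ 1.905 mcg/mL.
Difference ≈ 9.843 − 1.905 ≈ 7.938 mcg/mL.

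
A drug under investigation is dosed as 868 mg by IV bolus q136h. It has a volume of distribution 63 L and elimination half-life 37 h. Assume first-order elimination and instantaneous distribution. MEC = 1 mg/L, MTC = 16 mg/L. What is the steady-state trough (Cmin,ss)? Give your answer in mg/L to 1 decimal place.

1.2 mg/L

τ/t½ = 136/37 ≈ 3.6757, so fraction remaining f = (1/2)^(136/37) ≈ 0.0783.
At steady state, accumulation factor R = 1/(1 − e^(−kτ)) ≈ 1.0850.
Each bolus raises the concentration by D/Vd = 868/63 ≈ 13.778 mg/L.
Steady-state peak Cmax,ss = C₀·R ≈ 13.778 × 1.0850 ≈ 14.949 mg/L.
Steady-state trough Cmin,ss = Cmax,ss·f ≈ 14.949 × 0.0783 ≈ 1.171 mg/L.
Trough 1.2 mg/L vs MEC 1 mg/L: adequate.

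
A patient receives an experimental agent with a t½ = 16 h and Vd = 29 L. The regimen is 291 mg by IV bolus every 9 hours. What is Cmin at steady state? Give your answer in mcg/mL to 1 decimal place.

τ/t½ = 9/16 ≈ 0.5625, so fraction remaining f = (1/2)^(9/16) ≈ 0.6771.
Each bolus raises the concentration by D/Vd = 291/29 ≈ 10.034 mcg/mL.
Steady-state trough Cmin,ss = C₀·f/(1−f) ≈ 10.034 × 0.6771/0.3229 ≈ 21.041 mcg/mL.

21.0 mcg/mL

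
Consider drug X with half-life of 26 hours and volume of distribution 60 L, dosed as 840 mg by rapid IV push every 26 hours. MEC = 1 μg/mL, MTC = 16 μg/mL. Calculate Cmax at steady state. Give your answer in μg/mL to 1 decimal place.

28.0 μg/mL

The dosing interval is 1 half-life, so f = 2^(−1) = 0.5.
At steady state, R = 1/(1 − 0.5) = 2/1.
Single-dose peak C₀ = D/Vd = 840/60 = 14 μg/mL.
Steady-state peak Cmax,ss = C₀·R = 14 × 2/1 ≈ 28.000 μg/mL.
Peak 28.0 μg/mL vs MTC 16 μg/mL: exceeds toxic threshold.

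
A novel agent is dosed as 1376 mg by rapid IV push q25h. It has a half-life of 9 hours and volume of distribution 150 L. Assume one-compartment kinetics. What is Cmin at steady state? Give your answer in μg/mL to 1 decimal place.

1.6 μg/mL

k = ln2/t½ = ln2/9 ≈ 0.077016 h⁻¹; fraction remaining f = e^(−kτ) = e^(−0.077016×25) ≈ 0.1458.
At steady state, accumulation factor R = 1/(1 − e^(−kτ)) ≈ 1.1707.
Each bolus raises the concentration by D/Vd = 1376/150 ≈ 9.173 μg/mL.
Steady-state peak Cmax,ss = C₀·R ≈ 9.173 × 1.1707 ≈ 10.739 μg/mL.
One interval later, Cmin,ss = Cmax,ss·e^(−kτ) ≈ 10.739 × 0.1458 ≈ 1.566 μg/mL.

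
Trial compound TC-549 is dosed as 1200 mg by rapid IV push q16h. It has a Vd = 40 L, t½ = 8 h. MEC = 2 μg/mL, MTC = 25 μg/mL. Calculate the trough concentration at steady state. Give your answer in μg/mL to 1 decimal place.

10.0 μg/mL

The dosing interval is 2 half-lives, so f = 2^(−2) = 0.25.
Accumulation ratio R = 1/(1 − f) = 1/0.75 = 4/3.
Single-dose peak C₀ = D/Vd = 1200/40 = 30 μg/mL.
Steady-state peak Cmax,ss = C₀·R = 30 × 4/3 ≈ 40.000 μg/mL.
Steady-state trough Cmin,ss = Cmax,ss·f ≈ 40.000 × 0.25 ≈ 10.000 μg/mL.
Trough 10.0 μg/mL vs MEC 2 μg/mL: adequate.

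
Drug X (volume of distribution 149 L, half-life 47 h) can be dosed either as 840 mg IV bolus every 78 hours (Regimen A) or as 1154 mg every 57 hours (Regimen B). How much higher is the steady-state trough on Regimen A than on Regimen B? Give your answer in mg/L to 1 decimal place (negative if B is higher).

-3.3 mg/L

Regimen A: f = (1/2)^(78/47) ≈ 0.3165; Cmin,ss = (840/149)·f/(1−f) ≈ 2.611 mg/L.
Regimen B: f = (1/2)^(57/47) ≈ 0.4314; Cmin,ss = (1154/149)·f/(1−f) ≈ 5.876 mg/L.
Difference ≈ 2.611 − 5.876 ≈ -3.265 mg/L.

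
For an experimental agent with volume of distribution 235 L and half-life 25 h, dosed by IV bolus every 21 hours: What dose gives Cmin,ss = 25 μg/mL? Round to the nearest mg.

τ/t½ = 21/25 ≈ 0.84, so f = (1/2)^(21/25) ≈ 0.558644.
Cmin,ss = (D/Vd)·f/(1−f), so D = Cmin,ss·Vd·(1−f)/f.
D = 25 × 235 × (1−f)/f ≈ 25 × 235 × 0.79005 ≈ 4641.54 mg.

4642 mg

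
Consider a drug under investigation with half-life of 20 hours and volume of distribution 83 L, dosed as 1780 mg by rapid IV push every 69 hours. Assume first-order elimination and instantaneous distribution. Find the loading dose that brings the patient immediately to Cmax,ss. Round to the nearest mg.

f = (1/2)^(69/20) ≈ 0.091505; accumulation ratio R = 1/(1−f) ≈ 1.10072.
Loading dose to hit Cmax,ss on first dose: D_load = D_maint·R ≈ 1780 × 1.10072 ≈ 1959.28 mg.

1959 mg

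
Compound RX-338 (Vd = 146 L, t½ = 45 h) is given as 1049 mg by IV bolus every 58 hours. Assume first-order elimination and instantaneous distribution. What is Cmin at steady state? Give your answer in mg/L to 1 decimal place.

τ/t½ = 58/45 ≈ 1.2889, so fraction remaining f = (1/2)^(58/45) ≈ 0.4093.
Accumulation ratio R = 1/(1 − f) ≈ 1/0.5907 ≈ 1.6929.
Each bolus raises the concentration by D/Vd = 1049/146 ≈ 7.185 mg/L.
Cmax,ss = C₀/(1 − f) ≈ 7.185/0.5907 ≈ 12.164 mg/L.
One interval later, Cmin,ss = Cmax,ss·e^(−kτ) ≈ 12.164 × 0.4093 ≈ 4.979 mg/L.

5.0 mg/L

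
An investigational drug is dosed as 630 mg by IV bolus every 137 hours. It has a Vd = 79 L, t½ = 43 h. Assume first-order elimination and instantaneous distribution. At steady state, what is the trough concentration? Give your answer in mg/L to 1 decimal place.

1.0 mg/L

k = ln2/t½ = ln2/43 ≈ 0.016120 h⁻¹; fraction remaining f = e^(−kτ) = e^(−0.016120×137) ≈ 0.1099.
At steady state, accumulation factor R = 1/(1 − e^(−kτ)) ≈ 1.1235.
Single-dose peak C₀ = D/Vd = 630/79 ≈ 7.975 mg/L.
Steady-state peak Cmax,ss = C₀·R ≈ 7.975 × 1.1235 ≈ 8.960 mg/L.
Steady-state trough Cmin,ss = Cmax,ss·f ≈ 8.960 × 0.1099 ≈ 0.985 mg/L.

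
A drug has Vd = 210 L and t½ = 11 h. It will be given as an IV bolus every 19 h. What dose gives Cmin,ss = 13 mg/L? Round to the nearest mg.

6309 mg

τ/t½ = 19/11 ≈ 1.7273, so f = (1/2)^(19/11) ≈ 0.302022.
Cmin,ss = (D/Vd)·f/(1−f), so D = Cmin,ss·Vd·(1−f)/f.
D = 13 × 210 × (1−f)/f ≈ 13 × 210 × 2.31102 ≈ 6309.08 mg.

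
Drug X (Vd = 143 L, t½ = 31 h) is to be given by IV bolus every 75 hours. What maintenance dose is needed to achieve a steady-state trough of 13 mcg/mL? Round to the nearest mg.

8085 mg

τ/t½ = 75/31 ≈ 2.4194, so f = (1/2)^(75/31) ≈ 0.186940.
Cmin,ss = (D/Vd)·f/(1−f), so D = Cmin,ss·Vd·(1−f)/f.
D = 13 × 143 × (1−f)/f ≈ 13 × 143 × 4.34931 ≈ 8085.37 mg.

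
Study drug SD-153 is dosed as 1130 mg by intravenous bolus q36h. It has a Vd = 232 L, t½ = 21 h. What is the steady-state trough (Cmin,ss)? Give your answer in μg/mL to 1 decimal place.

2.1 μg/mL

k = ln2/t½ = ln2/21 ≈ 0.033007 h⁻¹; fraction remaining f = e^(−kτ) = e^(−0.033007×36) ≈ 0.3048.
Single-dose peak C₀ = D/Vd = 1130/232 ≈ 4.871 μg/mL.
Steady-state trough Cmin,ss = C₀·f/(1−f) ≈ 4.871 × 0.3048/0.6952 ≈ 2.136 μg/mL.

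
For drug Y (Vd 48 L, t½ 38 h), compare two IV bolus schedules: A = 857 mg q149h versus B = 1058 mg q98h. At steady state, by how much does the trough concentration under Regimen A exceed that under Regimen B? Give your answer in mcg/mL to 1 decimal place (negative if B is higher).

Regimen A: f = (1/2)^(149/38) ≈ 0.0660; Cmin,ss = (857/48)·f/(1−f) ≈ 1.262 mcg/mL.
Regimen B: f = (1/2)^(98/38) ≈ 0.1674; Cmin,ss = (1058/48)·f/(1−f) ≈ 4.432 mcg/mL.
Difference ≈ 1.262 − 4.432 ≈ -3.170 mcg/mL.

-3.2 mcg/mL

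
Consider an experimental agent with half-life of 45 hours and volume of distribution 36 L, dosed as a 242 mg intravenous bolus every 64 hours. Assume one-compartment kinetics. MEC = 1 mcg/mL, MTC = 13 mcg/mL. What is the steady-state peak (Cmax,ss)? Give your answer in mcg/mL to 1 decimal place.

10.7 mcg/mL

k = ln2/t½ = ln2/45 ≈ 0.015403 h⁻¹; fraction remaining f = e^(−kτ) = e^(−0.015403×64) ≈ 0.3731.
Accumulation ratio R = 1/(1 − f) ≈ 1/0.6269 ≈ 1.5952.
Single-dose peak C₀ = D/Vd = 242/36 ≈ 6.722 mcg/mL.
Steady-state peak Cmax,ss = C₀·R ≈ 6.722 × 1.5952 ≈ 10.723 mcg/mL.
Peak 10.7 mcg/mL vs MTC 13 mcg/mL: below toxic threshold.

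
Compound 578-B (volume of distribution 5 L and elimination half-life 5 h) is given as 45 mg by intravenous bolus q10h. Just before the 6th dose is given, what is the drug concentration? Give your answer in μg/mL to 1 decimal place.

f = (1/2)^(τ/t½) = (1/2)^(10/5) ≈ 0.2500.
C₀ = D/Vd = 45/5 ≈ 9.000 μg/mL.
Before the 6th dose, 5 doses have been given. Superposition: Cmin = C₀·(f + f² + … + f^5).
≈ 9.000 × (0.2500 + 0.0625 + 0.0156 + 0.0039 + 0.0010) ≈ 9.000 × 0.3330 ≈ 2.997 μg/mL.

3.0 μg/mL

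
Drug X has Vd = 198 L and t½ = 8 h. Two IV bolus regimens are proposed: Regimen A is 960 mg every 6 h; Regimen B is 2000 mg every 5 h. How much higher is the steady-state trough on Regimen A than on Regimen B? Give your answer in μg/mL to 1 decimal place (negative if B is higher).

-11.5 μg/mL

Regimen A: f = (1/2)^(6/8) ≈ 0.5946; Cmin,ss = (960/198)·f/(1−f) ≈ 7.111 μg/mL.
Regimen B: f = (1/2)^(5/8) ≈ 0.6484; Cmin,ss = (2000/198)·f/(1−f) ≈ 18.628 μg/mL.
Difference ≈ 7.111 − 18.628 ≈ -11.517 μg/mL.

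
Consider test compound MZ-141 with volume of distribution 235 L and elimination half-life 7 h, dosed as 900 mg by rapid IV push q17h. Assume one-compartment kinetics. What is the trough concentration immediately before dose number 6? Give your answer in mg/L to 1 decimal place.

f = (1/2)^(τ/t½) = (1/2)^(17/7) ≈ 0.1857.
C₀ = D/Vd = 900/235 ≈ 3.830 mg/L.
Before the 6th dose, 5 doses have been given. Superposition: Cmin = C₀·(f + f² + … + f^5).
≈ 3.830 × (0.1857 + 0.0345 + 0.0064 + 0.0012 + 0.0002) ≈ 3.830 × 0.2280 ≈ 0.873 mg/L.

0.9 mg/L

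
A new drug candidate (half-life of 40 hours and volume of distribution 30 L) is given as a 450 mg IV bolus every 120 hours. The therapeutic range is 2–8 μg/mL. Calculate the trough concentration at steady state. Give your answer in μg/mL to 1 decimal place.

2.1 μg/mL

The dosing interval is 3 half-lives, so f = 2^(−3) = 0.125.
At steady state, R = 1/(1 − 0.125) = 8/7.
Single-dose peak C₀ = D/Vd = 450/30 = 15 μg/mL.
Steady-state peak Cmax,ss = C₀·R = 15 × 8/7 ≈ 17.143 μg/mL.
Steady-state trough Cmin,ss = Cmax,ss·f ≈ 17.143 × 0.125 ≈ 2.143 μg/mL.
Trough 2.1 μg/mL vs MEC 2 μg/mL: adequate.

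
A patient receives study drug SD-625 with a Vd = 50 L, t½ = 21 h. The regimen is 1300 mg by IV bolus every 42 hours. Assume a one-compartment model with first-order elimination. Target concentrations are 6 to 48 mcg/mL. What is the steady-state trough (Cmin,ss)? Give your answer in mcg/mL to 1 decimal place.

8.7 mcg/mL

τ = 42 h = 2 half-lives, so f = (1/2)^2 = 0.25.
At steady state, R = 1/(1 − 0.25) = 4/3.
Single-dose peak C₀ = D/Vd = 1300/50 = 26 mcg/mL.
Steady-state peak Cmax,ss = C₀·R = 26 × 4/3 ≈ 34.667 mcg/mL.
Steady-state trough Cmin,ss = Cmax,ss·f ≈ 34.667 × 0.25 ≈ 8.667 mcg/mL.
Trough 8.7 mcg/mL vs MEC 6 mcg/mL: adequate.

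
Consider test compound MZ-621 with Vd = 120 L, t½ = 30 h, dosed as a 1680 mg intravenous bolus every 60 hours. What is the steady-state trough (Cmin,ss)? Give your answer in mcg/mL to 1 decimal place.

τ = 60 h = 2 half-lives, so f = (1/2)^2 = 0.25.
At steady state, R = 1/(1 − 0.25) = 4/3.
Single-dose peak C₀ = D/Vd = 1680/120 = 14 mcg/mL.
Steady-state peak Cmax,ss = C₀·R = 14 × 4/3 ≈ 18.667 mcg/mL.
Steady-state trough Cmin,ss = Cmax,ss·f ≈ 18.667 × 0.25 ≈ 4.667 mcg/mL.

4.7 mcg/mL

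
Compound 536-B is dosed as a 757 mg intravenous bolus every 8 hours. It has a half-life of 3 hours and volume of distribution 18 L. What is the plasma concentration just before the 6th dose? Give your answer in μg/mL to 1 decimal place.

7.9 μg/mL

f = (1/2)^(τ/t½) = (1/2)^(8/3) ≈ 0.1575.
C₀ = D/Vd = 757/18 ≈ 42.056 μg/mL.
Before the 6th dose, 5 doses have been given. Superposition: Cmin = C₀·(f + f² + … + f^5).
≈ 42.056 × (0.1575 + 0.0248 + 0.0039 + 0.0006 + 0.0001) ≈ 42.056 × 0.1869 ≈ 7.860 μg/mL.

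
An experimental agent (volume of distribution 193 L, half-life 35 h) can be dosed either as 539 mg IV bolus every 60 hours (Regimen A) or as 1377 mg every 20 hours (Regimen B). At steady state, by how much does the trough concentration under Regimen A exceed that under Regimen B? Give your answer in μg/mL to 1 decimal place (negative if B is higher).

Regimen A: f = (1/2)^(60/35) ≈ 0.3048; Cmin,ss = (539/193)·f/(1−f) ≈ 1.224 μg/mL.
Regimen B: f = (1/2)^(20/35) ≈ 0.6730; Cmin,ss = (1377/193)·f/(1−f) ≈ 14.684 μg/mL.
Difference ≈ 1.224 − 14.684 ≈ -13.460 μg/mL.

-13.5 μg/mL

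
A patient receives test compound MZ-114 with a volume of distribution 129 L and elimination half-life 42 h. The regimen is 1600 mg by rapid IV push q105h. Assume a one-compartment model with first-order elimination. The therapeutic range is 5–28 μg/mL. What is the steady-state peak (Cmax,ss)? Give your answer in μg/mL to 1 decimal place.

Over one 105-h interval, 105/42 ≈ 2.5 half-lives elapse, leaving f ≈ 0.1768 of each dose.
Accumulation ratio R = 1/(1 − f) ≈ 1/0.8232 ≈ 1.2148.
Single-dose peak C₀ = D/Vd = 1600/129 ≈ 12.403 μg/mL.
Steady-state peak Cmax,ss = C₀·R ≈ 12.403 × 1.2148 ≈ 15.067 μg/mL.
Peak 15.1 μg/mL vs MTC 28 μg/mL: below toxic threshold.

15.1 μg/mL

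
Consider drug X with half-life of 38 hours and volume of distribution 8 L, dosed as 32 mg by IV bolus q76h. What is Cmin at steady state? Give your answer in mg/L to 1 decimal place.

1.3 mg/L

The dosing interval is 2 half-lives, so f = 2^(−2) = 0.25.
Accumulation ratio R = 1/(1 − f) = 1/0.75 = 4/3.
Single-dose peak C₀ = D/Vd = 32/8 = 4 mg/L.
Steady-state peak Cmax,ss = C₀·R = 4 × 4/3 ≈ 5.333 mg/L.
Steady-state trough Cmin,ss = Cmax,ss·f ≈ 5.333 × 0.25 ≈ 1.333 mg/L.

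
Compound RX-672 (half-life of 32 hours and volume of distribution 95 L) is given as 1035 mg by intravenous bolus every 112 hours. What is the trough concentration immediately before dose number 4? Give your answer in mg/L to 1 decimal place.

1.1 mg/L

f = (1/2)^(τ/t½) = (1/2)^(112/32) ≈ 0.0884.
C₀ = D/Vd = 1035/95 ≈ 10.895 mg/L.
Before the 4th dose, 3 doses have been given. Superposition: Cmin = C₀·(f + f² + … + f^3).
≈ 10.895 × (0.0884 + 0.0078 + 0.0007) ≈ 10.895 × 0.0969 ≈ 1.056 mg/L.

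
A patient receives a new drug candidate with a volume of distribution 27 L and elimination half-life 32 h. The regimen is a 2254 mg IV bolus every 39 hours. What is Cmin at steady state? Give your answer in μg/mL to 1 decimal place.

62.9 μg/mL

τ/t½ = 39/32 ≈ 1.2188, so fraction remaining f = (1/2)^(39/32) ≈ 0.4297.
At steady state, accumulation factor R = 1/(1 − e^(−kτ)) ≈ 1.7535.
Single-dose peak C₀ = D/Vd = 2254/27 ≈ 83.481 μg/mL.
Steady-state peak Cmax,ss = C₀·R ≈ 83.481 × 1.7535 ≈ 146.384 μg/mL.
Steady-state trough Cmin,ss = Cmax,ss·f ≈ 146.384 × 0.4297 ≈ 62.901 μg/mL.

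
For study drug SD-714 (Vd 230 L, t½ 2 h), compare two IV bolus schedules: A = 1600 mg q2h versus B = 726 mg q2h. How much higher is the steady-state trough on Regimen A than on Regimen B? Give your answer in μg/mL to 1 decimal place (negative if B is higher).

3.8 μg/mL

Regimen A: f = (1/2)^(2/2) ≈ 0.5000; Cmin,ss = (1600/230)·f/(1−f) ≈ 6.957 μg/mL.
Regimen B: f = (1/2)^(2/2) ≈ 0.5000; Cmin,ss = (726/230)·f/(1−f) ≈ 3.157 μg/mL.
Difference ≈ 6.957 − 3.157 ≈ 3.800 μg/mL.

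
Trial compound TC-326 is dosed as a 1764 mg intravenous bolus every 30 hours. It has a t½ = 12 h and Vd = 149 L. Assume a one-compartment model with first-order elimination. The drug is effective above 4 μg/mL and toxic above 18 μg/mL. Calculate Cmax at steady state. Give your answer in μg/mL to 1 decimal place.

Over one 30-h interval, 30/12 ≈ 2.5 half-lives elapse, leaving f ≈ 0.1768 of each dose.
Accumulation ratio R = 1/(1 − f) ≈ 1/0.8232 ≈ 1.2148.
Each bolus raises the concentration by D/Vd = 1764/149 ≈ 11.839 μg/mL.
Steady-state peak Cmax,ss = C₀·R ≈ 11.839 × 1.2148 ≈ 14.382 μg/mL.
Peak 14.4 μg/mL vs MTC 18 μg/mL: below toxic threshold.

14.4 μg/mL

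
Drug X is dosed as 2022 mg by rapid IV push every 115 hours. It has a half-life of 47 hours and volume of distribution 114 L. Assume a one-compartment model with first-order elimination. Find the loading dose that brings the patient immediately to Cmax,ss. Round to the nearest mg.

2476 mg

f = (1/2)^(115/47) ≈ 0.183416; accumulation ratio R = 1/(1−f) ≈ 1.22461.
Loading dose to hit Cmax,ss on first dose: D_load = D_maint·R ≈ 2022 × 1.22461 ≈ 2476.16 mg.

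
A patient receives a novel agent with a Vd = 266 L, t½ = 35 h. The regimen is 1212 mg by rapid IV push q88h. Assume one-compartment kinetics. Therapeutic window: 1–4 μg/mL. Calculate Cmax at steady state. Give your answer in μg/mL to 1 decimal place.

5.5 μg/mL

τ/t½ = 88/35 ≈ 2.5143, so fraction remaining f = (1/2)^(88/35) ≈ 0.1750.
At steady state, accumulation factor R = 1/(1 − e^(−kτ)) ≈ 1.2121.
Single-dose peak C₀ = D/Vd = 1212/266 ≈ 4.556 μg/mL.
Steady-state peak Cmax,ss = C₀·R ≈ 4.556 × 1.2121 ≈ 5.522 μg/mL.
Peak 5.5 μg/mL vs MTC 4 μg/mL: exceeds toxic threshold.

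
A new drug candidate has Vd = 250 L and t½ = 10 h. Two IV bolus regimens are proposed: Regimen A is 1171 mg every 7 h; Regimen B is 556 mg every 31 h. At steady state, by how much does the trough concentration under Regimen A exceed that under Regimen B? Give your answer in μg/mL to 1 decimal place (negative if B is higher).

7.2 μg/mL

Regimen A: f = (1/2)^(7/10) ≈ 0.6156; Cmin,ss = (1171/250)·f/(1−f) ≈ 7.501 μg/mL.
Regimen B: f = (1/2)^(31/10) ≈ 0.1166; Cmin,ss = (556/250)·f/(1−f) ≈ 0.294 μg/mL.
Difference ≈ 7.501 − 0.294 ≈ 7.207 μg/mL.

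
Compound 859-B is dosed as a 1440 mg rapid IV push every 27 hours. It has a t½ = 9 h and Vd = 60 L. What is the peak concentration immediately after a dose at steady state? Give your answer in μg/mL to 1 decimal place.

τ = 27 h = 3 half-lives, so f = (1/2)^3 = 0.125.
At steady state, R = 1/(1 − 0.125) = 8/7.
Single-dose peak C₀ = D/Vd = 1440/60 = 24 μg/mL.
Steady-state peak Cmax,ss = C₀·R = 24 × 8/7 ≈ 27.429 μg/mL.

27.4 μg/mL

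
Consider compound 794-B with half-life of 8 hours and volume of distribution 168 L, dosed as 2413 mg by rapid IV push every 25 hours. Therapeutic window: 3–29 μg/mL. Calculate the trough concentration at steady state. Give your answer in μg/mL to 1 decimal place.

1.9 μg/mL

τ/t½ = 25/8 ≈ 3.125, so fraction remaining f = (1/2)^(25/8) ≈ 0.1146.
Each bolus raises the concentration by D/Vd = 2413/168 ≈ 14.363 μg/mL.
Steady-state trough Cmin,ss = C₀·f/(1−f) ≈ 14.363 × 0.1146/0.8854 ≈ 1.859 μg/mL.
Trough 1.9 μg/mL vs MEC 3 μg/mL: subtherapeutic.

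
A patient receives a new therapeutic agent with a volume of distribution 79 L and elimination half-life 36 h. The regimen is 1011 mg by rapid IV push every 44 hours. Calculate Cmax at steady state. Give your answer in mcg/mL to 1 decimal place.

22.4 mcg/mL

Over one 44-h interval, 44/36 ≈ 1.2222 half-lives elapse, leaving f ≈ 0.4286 of each dose.
At steady state, accumulation factor R = 1/(1 − e^(−kτ)) ≈ 1.7501.
Each bolus raises the concentration by D/Vd = 1011/79 ≈ 12.797 mcg/mL.
Steady-state peak Cmax,ss = C₀·R ≈ 12.797 × 1.7501 ≈ 22.396 mcg/mL.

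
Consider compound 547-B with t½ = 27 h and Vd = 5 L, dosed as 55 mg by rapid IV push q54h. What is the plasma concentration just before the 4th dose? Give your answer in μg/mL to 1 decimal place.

f = (1/2)^(τ/t½) = (1/2)^(54/27) ≈ 0.2500.
C₀ = D/Vd = 55/5 ≈ 11.000 μg/mL.
Before the 4th dose, 3 doses have been given. Superposition: Cmin = C₀·(f + f² + … + f^3).
≈ 11.000 × (0.2500 + 0.0625 + 0.0156) ≈ 11.000 × 0.3281 ≈ 3.609 μg/mL.

3.6 μg/mL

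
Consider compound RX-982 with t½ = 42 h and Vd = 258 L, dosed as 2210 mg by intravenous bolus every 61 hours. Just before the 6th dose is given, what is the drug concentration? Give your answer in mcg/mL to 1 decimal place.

4.9 mcg/mL

f = (1/2)^(τ/t½) = (1/2)^(61/42) ≈ 0.3654.
C₀ = D/Vd = 2210/258 ≈ 8.566 mcg/mL.
Before the 6th dose, 5 doses have been given. Superposition: Cmin = C₀·(f + f² + … + f^5).
≈ 8.566 × (0.3654 + 0.1335 + 0.0488 + 0.0178 + 0.0065) ≈ 8.566 × 0.5720 ≈ 4.900 mcg/mL.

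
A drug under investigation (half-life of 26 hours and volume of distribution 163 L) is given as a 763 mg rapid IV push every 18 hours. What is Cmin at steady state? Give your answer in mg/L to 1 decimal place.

7.6 mg/L

k = ln2/t½ = ln2/26 ≈ 0.026660 h⁻¹; fraction remaining f = e^(−kτ) = e^(−0.026660×18) ≈ 0.6189.
Accumulation ratio R = 1/(1 − f) ≈ 1/0.3811 ≈ 2.6240.
Each bolus raises the concentration by D/Vd = 763/163 ≈ 4.681 mg/L.
Cmax,ss = C₀/(1 − f) ≈ 4.681/0.3811 ≈ 12.283 mg/L.
One interval later, Cmin,ss = Cmax,ss·e^(−kτ) ≈ 12.283 × 0.6189 ≈ 7.602 mg/L.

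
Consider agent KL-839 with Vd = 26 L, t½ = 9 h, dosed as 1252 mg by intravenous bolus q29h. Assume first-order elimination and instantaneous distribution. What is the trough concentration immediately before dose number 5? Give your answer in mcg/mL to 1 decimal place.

f = (1/2)^(τ/t½) = (1/2)^(29/9) ≈ 0.1072.
C₀ = D/Vd = 1252/26 ≈ 48.154 mcg/mL.
Before the 5th dose, 4 doses have been given. Superposition: Cmin = C₀·(f + f² + … + f^4).
≈ 48.154 × (0.1072 + 0.0115 + 0.0012 + 0.0001) ≈ 48.154 × 0.1200 ≈ 5.778 mcg/mL.

5.8 mcg/mL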